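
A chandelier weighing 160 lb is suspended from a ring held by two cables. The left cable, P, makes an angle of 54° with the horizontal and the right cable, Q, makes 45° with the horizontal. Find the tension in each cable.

T_P = 114.5 lb, T_Q = 95.22 lb

ΣF_x = 0: −T_P·cos54° + T_Q·cos45° = 0 → T_Q = 0.831254·T_P.
ΣF_y = 0: T_P·sin54° + T_Q·sin45° = 160.
Substitute: T_P·(0.809017 + 0.831254·0.707107) = 160 → T_P = 114.547 ≈ 114.5 lb.
Then T_Q = 0.831254 × 114.547 = 95.22 lb.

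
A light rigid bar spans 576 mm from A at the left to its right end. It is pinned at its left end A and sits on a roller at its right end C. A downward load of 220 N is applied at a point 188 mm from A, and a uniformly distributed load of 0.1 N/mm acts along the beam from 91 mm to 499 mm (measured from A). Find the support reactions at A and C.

A_x = 0, A_y = 168.1 N, C_y = 92.70 N

Resultant of the distributed load: 0.1 × 408 = 40.8 N at 295 mm from A.
Moments about A: C_y·576 − 220·188 − (0.1·408)·295 = 0 → C_y = 53396/576 = 92.7014 ≈ 92.70 N.
ΣF_y = 0: A_y + 92.7014 − 220 − 0.1·408 = 0 → A_y = 168.1 N.
ΣF_x = 0: no horizontal applied forces, so A_x = 0.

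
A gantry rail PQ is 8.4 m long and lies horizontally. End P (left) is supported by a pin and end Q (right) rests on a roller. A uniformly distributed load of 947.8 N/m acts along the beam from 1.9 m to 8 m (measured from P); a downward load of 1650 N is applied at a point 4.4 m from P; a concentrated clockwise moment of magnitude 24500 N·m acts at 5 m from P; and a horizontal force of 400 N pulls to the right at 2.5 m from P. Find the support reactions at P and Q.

P_x = -400.0 N, P_y = 243.6 N, Q_y = 7188 N

Resultant of the distributed load: 947.8 × 6.1 = 5781.58 N at 4.95 m from P.
Taking moments about P: Q_y·8.4 − (947.8·6.1)·4.95 − 1650·4.4 − 24500 = 0 → Q_y = 60378.821/8.4 = 7187.95 ≈ 7188 N.
ΣF_y = 0: P_y + 7187.95 − 947.8·6.1 − 1650 = 0 → P_y = 243.6 N.
ΣF_x = 0: P_x + 400 = 0 → P_x = -400.0 N.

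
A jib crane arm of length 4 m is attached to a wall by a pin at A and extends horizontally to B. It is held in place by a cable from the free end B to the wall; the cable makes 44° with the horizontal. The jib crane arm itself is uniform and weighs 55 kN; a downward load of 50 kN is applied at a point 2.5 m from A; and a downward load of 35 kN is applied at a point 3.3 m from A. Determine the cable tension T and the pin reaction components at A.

T = 126.1 kN, A_x = 90.74 kN, A_y = 52.38 kN

ΣM about A: T·sin44°·4 − 55·2 − 50·2.5 − 35·3.3 = 0 → T = 350.5/(4·0.694658) = 126.141 ≈ 126.1 kN.
ΣF_x = 0: A_x − T·cos44° = 0 → A_x = 126.141 × 0.71934 = 90.74 kN.
ΣF_y = 0: A_y + T·sin44° − 55 − 50 − 35 = 0 → A_y = 140 − 126.141 × 0.694658 = 52.38 kN.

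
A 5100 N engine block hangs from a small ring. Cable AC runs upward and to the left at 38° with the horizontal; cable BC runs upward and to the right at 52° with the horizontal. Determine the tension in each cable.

T_AC = 3140 N, T_BC = 4019 N

ΣF_x = 0: −T_AC·cos38° + T_BC·cos52° = 0 → T_BC = 1.27994·T_AC.
ΣF_y = 0: T_AC·sin38° + T_BC·sin52° = 5100.
Substitute: T_AC·(0.615661 + 1.27994·0.788011) = 5100 → T_AC = 3139.88 ≈ 3140 N.
Then T_BC = 1.27994 × 3139.88 = 4019 N.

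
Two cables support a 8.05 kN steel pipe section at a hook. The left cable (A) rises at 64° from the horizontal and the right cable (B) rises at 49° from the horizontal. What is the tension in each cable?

ΣF_x = 0: −T_A·cos64° + T_B·cos49° = 0 → T_B = 0.668189·T_A.
ΣF_y = 0: T_A·sin64° + T_B·sin49° = 8.05.
Substitute: T_A·(0.898794 + 0.668189·0.75471) = 8.05 → T_A = 5.73737 ≈ 5.737 kN.
Then T_B = 0.668189 × 5.73737 = 3.834 kN.

T_A = 5.737 kN, T_B = 3.834 kN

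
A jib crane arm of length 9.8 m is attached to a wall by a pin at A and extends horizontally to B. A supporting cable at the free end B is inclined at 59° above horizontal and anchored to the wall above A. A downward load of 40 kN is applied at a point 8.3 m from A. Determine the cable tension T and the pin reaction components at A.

ΣM about A: T·sin59°·9.8 − 40·8.3 = 0 → T = 332/(9.8·0.857167) = 39.5227 ≈ 39.52 kN.
ΣF_x = 0: A_x − T·cos59° = 0 → A_x = 39.5227 × 0.515038 = 20.36 kN.
ΣF_y = 0: A_y + T·sin59° − 40 = 0 → A_y = 40 − 39.5227 × 0.857167 = 6.122 kN.

T = 39.52 kN, A_x = 20.36 kN, A_y = 6.122 kN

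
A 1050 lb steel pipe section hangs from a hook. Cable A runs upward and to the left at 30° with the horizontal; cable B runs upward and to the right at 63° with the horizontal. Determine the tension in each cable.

T_A = 477.3 lb, T_B = 910.6 lb

ΣF_x = 0: −T_A·cos30° + T_B·cos63° = 0 → T_B = 1.90758·T_A.
ΣF_y = 0: T_A·sin30° + T_B·sin63° = 1050.
Substitute: T_A·(0.5 + 1.90758·0.891007) = 1050 → T_A = 477.345 ≈ 477.3 lb.
Then T_B = 1.90758 × 477.345 = 910.6 lb.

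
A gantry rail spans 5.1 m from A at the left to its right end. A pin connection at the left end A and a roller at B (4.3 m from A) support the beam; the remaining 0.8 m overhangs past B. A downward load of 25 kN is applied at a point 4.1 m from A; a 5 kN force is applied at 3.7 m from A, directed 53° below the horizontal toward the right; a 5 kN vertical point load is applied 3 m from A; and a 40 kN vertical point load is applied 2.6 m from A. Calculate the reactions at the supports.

A_x = -3.009 kN, A_y = 19.05 kN, B_y = 54.95 kN

Moments about A: B_y·4.3 − 25·4.1 − 5·sin53°·3.7 − 5·3 − 40·2.6 = 0 → B_y = 236.275/4.3 = 54.9477 ≈ 54.95 kN.
ΣF_y = 0: A_y + 54.9477 − 25 − 5·sin53° − 5 − 40 = 0 → A_y = 19.05 kN.
ΣF_x = 0: A_x + 5·cos53° = 0 → A_x = -3.009 kN.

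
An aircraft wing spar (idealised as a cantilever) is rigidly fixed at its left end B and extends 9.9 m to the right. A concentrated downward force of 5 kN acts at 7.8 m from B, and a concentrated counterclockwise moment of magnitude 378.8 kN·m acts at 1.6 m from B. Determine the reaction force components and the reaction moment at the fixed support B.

ΣF_x = 0: B_x = 0.
ΣF_y = 0: B_y − 5 = 0 → B_y = 5.000 kN.
ΣM about B: M_B − 5·7.8 + 378.8 = 0 → M_B = -339.8 kN·m.

B_x = 0, B_y = 5.000 kN, M_B = -339.8 kN·m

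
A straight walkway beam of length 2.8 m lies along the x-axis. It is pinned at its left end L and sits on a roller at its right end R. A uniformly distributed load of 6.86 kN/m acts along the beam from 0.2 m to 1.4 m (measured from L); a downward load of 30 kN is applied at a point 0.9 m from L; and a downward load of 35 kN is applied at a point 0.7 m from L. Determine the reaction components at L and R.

L_x = 0, L_y = 52.49 kN, R_y = 20.74 kN

Resultant of the distributed load: 6.86 × 1.2 = 8.232 kN at 0.8 m from L.
Moments about L: R_y·2.8 − (6.86·1.2)·0.8 − 30·0.9 − 35·0.7 = 0 → R_y = 58.0856/2.8 = 20.7449 ≈ 20.74 kN.
ΣF_y = 0: L_y + 20.7449 − 6.86·1.2 − 30 − 35 = 0 → L_y = 52.49 kN.
ΣF_x = 0: no horizontal applied forces, so L_x = 0.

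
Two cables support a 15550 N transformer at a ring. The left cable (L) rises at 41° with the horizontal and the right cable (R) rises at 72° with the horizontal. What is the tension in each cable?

T_L = 5220 N, T_R = 12750 N

ΣF_x = 0: −T_L·cos41° + T_R·cos72° = 0 → T_R = 2.44229·T_L.
ΣF_y = 0: T_L·sin41° + T_R·sin72° = 15550.
Substitute: T_L·(0.656059 + 2.44229·0.951057) = 15550 → T_L = 5220.19 ≈ 5220 N.
Then T_R = 2.44229 × 5220.19 = 12750 N.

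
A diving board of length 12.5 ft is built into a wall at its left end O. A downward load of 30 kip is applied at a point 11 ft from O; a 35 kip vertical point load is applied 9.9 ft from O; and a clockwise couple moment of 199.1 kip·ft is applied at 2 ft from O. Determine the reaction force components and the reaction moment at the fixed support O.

ΣF_x = 0: O_x = 0.
ΣF_y = 0: O_y − 30 − 35 = 0 → O_y = 65.00 kip.
ΣM about O: M_O − 30·11 − 35·9.9 − 199.1 = 0 → M_O = 875.6 kip·ft.

O_x = 0, O_y = 65.00 kip, M_O = 875.6 kip·ft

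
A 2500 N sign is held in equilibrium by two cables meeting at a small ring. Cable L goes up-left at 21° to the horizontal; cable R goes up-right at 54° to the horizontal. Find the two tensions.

ΣF_x = 0: −T_L·cos21° + T_R·cos54° = 0 → T_R = 1.5883·T_L.
ΣF_y = 0: T_L·sin21° + T_R·sin54° = 2500.
Substitute: T_L·(0.358368 + 1.5883·0.809017) = 2500 → T_L = 1521.3 ≈ 1521 N.
Then T_R = 1.5883 × 1521.3 = 2416 N.

T_L = 1521 N, T_R = 2416 N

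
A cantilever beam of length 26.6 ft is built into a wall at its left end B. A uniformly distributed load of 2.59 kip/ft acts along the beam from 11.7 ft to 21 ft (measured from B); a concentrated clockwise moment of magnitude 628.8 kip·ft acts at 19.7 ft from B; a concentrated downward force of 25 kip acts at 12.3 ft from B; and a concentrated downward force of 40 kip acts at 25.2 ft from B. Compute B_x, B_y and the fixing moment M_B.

B_x = 0, B_y = 89.09 kip, M_B = 2338 kip·ft

Resultant of the distributed load: 2.59 × 9.3 = 24.087 kip at 16.35 ft from B.
ΣF_x = 0: B_x = 0.
ΣF_y = 0: B_y − 2.59·9.3 − 25 − 40 = 0 → B_y = 89.09 kip.
ΣM about B: M_B − (2.59·9.3)·16.35 − 628.8 − 25·12.3 − 40·25.2 = 0 → M_B = 2338 kip·ft.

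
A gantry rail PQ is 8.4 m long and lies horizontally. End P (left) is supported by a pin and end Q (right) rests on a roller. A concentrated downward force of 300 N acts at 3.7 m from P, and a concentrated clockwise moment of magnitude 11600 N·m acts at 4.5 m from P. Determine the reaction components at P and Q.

P_x = 0, P_y = -1213 N, Q_y = 1513 N

Taking moments about P: Q_y·8.4 − 300·3.7 − 11600 = 0 → Q_y = 12710/8.4 = 1513.1 ≈ 1513 N.
ΣF_y = 0: P_y + 1513.1 − 300 = 0 → P_y = -1213 N.
ΣF_x = 0: no horizontal applied forces, so P_x = 0.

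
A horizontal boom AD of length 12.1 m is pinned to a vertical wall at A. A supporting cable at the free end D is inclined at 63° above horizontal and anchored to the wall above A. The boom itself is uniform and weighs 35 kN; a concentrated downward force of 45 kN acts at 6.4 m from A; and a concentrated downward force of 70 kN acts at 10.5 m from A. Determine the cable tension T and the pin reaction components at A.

T = 114.5 kN, A_x = 51.99 kN, A_y = 47.95 kN

ΣM about A: T·sin63°·12.1 − 35·6.05 − 45·6.4 − 70·10.5 = 0 → T = 1234.75/(12.1·0.891007) = 114.528 ≈ 114.5 kN.
ΣF_x = 0: A_x − T·cos63° = 0 → A_x = 114.528 × 0.45399 = 51.99 kN.
ΣF_y = 0: A_y + T·sin63° − 35 − 45 − 70 = 0 → A_y = 150 − 114.528 × 0.891007 = 47.95 kN.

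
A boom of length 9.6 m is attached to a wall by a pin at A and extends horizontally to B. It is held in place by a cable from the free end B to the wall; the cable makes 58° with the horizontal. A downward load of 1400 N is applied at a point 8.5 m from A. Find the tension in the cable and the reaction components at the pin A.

ΣM about A: T·sin58°·9.6 − 1400·8.5 = 0 → T = 11900/(9.6·0.848048) = 1461.69 ≈ 1462 N.
ΣF_x = 0: A_x − T·cos58° = 0 → A_x = 1461.69 × 0.529919 = 774.6 N.
ΣF_y = 0: A_y + T·sin58° − 1400 = 0 → A_y = 1400 − 1461.69 × 0.848048 = 160.4 N.

T = 1462 N, A_x = 774.6 N, A_y = 160.4 N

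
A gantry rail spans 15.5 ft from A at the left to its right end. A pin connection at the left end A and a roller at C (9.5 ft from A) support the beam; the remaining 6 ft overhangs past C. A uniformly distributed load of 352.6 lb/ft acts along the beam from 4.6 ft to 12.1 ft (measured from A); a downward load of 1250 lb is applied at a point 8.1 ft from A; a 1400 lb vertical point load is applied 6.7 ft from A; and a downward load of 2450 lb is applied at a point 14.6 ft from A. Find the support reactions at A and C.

A_x = 0, A_y = -398.3 lb, C_y = 8143 lb

Resultant of the distributed load: 352.6 × 7.5 = 2644.5 lb at 8.35 ft from A.
Taking moments about A: C_y·9.5 − (352.6·7.5)·8.35 − 1250·8.1 − 1400·6.7 − 2450·14.6 = 0 → C_y = 77356.575/9.5 = 8142.8 ≈ 8143 lb.
ΣF_y = 0: A_y + 8142.8 − 352.6·7.5 − 1250 − 1400 − 2450 = 0 → A_y = -398.3 lb.
ΣF_x = 0: no horizontal applied forces, so A_x = 0.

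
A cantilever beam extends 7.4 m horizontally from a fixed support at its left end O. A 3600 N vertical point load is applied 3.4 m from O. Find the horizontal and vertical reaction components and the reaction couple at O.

O_x = 0, O_y = 3600 N, M_O = 12240 N·m

ΣF_x = 0: O_x = 0.
ΣF_y = 0: O_y − 3600 = 0 → O_y = 3600 N.
ΣM about O: M_O − 3600·3.4 = 0 → M_O = 12240 N·m.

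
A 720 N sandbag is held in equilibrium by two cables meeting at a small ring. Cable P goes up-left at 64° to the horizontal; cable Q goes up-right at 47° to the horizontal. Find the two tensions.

ΣF_x = 0: −T_P·cos64° + T_Q·cos47° = 0 → T_Q = 0.642774·T_P.
ΣF_y = 0: T_P·sin64° + T_Q·sin47° = 720.
Substitute: T_P·(0.898794 + 0.642774·0.731354) = 720 → T_P = 525.974 ≈ 526.0 N.
Then T_Q = 0.642774 × 525.974 = 338.1 N.

T_P = 526.0 N, T_Q = 338.1 N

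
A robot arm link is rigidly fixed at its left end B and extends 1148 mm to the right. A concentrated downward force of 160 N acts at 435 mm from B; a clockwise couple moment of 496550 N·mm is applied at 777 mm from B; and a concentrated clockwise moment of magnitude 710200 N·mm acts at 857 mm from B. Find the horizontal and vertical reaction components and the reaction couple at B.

ΣF_x = 0: B_x = 0.
ΣF_y = 0: B_y − 160 = 0 → B_y = 160.0 N.
ΣM about B: M_B − 160·435 − 496550 − 710200 = 0 → M_B = 1276000 N·mm.

B_x = 0, B_y = 160.0 N, M_B = 1276000 N·mm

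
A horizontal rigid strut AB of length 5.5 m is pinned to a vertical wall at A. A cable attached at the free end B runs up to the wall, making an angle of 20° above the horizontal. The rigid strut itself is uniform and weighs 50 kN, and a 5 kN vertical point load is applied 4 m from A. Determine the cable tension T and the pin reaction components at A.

ΣM about A: T·sin20°·5.5 − 50·2.75 − 5·4 = 0 → T = 157.5/(5.5·0.34202) = 83.7272 ≈ 83.73 kN.
ΣF_x = 0: A_x − T·cos20° = 0 → A_x = 83.7272 × 0.939693 = 78.68 kN.
ΣF_y = 0: A_y + T·sin20° − 50 − 5 = 0 → A_y = 55 − 83.7272 × 0.34202 = 26.36 kN.

T = 83.73 kN, A_x = 78.68 kN, A_y = 26.36 kN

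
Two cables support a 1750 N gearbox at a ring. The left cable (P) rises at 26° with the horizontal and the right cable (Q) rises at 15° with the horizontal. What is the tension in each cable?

ΣF_x = 0: −T_P·cos26° + T_Q·cos15° = 0 → T_Q = 0.9305·T_P.
ΣF_y = 0: T_P·sin26° + T_Q·sin15° = 1750.
Substitute: T_P·(0.438371 + 0.9305·0.258819) = 1750 → T_P = 2576.55 ≈ 2577 N.
Then T_Q = 0.9305 × 2576.55 = 2397 N.

T_P = 2577 N, T_Q = 2397 N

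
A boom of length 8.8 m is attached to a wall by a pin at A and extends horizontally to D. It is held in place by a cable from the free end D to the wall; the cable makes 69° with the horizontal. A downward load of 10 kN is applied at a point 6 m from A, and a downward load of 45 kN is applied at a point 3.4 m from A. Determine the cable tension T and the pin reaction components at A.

ΣM about A: T·sin69°·8.8 − 10·6 − 45·3.4 = 0 → T = 213/(8.8·0.93358) = 25.9266 ≈ 25.93 kN.
ΣF_x = 0: A_x − T·cos69° = 0 → A_x = 25.9266 × 0.358368 = 9.291 kN.
ΣF_y = 0: A_y + T·sin69° − 10 − 45 = 0 → A_y = 55 − 25.9266 × 0.93358 = 30.80 kN.

T = 25.93 kN, A_x = 9.291 kN, A_y = 30.80 kN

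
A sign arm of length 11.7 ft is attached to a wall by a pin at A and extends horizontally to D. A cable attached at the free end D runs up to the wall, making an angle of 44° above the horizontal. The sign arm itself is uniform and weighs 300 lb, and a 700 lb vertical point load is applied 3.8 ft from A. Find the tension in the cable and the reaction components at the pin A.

T = 543.2 lb, A_x = 390.8 lb, A_y = 622.6 lb

ΣM about A: T·sin44°·11.7 − 300·5.85 − 700·3.8 = 0 → T = 4415/(11.7·0.694658) = 543.218 ≈ 543.2 lb.
ΣF_x = 0: A_x − T·cos44° = 0 → A_x = 543.218 × 0.71934 = 390.8 lb.
ΣF_y = 0: A_y + T·sin44° − 300 − 700 = 0 → A_y = 1000 − 543.218 × 0.694658 = 622.6 lb.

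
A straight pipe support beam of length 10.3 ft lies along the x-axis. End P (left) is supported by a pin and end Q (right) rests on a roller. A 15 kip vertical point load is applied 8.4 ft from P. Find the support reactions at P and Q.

Taking moments about P: Q_y·10.3 − 15·8.4 = 0 → Q_y = 126/10.3 = 12.233 ≈ 12.23 kip.
ΣF_y = 0: P_y + 12.233 − 15 = 0 → P_y = 2.767 kip.
ΣF_x = 0: no horizontal applied forces, so P_x = 0.

P_x = 0, P_y = 2.767 kip, Q_y = 12.23 kip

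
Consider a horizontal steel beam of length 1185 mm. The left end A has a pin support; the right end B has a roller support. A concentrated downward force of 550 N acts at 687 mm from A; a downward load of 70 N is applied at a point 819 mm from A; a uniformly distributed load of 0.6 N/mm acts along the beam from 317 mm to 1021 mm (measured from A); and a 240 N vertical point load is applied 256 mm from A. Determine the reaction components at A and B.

A_x = 0, A_y = 624.8 N, B_y = 657.6 N

Resultant of the distributed load: 0.6 × 704 = 422.4 N at 669 mm from A.
ΣM about A: B_y·1185 − 550·687 − 70·819 − (0.6·704)·669 − 240·256 = 0 → B_y = 779205.6/1185 = 657.557 ≈ 657.6 N.
ΣF_y = 0: A_y + 657.557 − 550 − 70 − 0.6·704 − 240 = 0 → A_y = 624.8 N.
ΣF_x = 0: no horizontal applied forces, so A_x = 0.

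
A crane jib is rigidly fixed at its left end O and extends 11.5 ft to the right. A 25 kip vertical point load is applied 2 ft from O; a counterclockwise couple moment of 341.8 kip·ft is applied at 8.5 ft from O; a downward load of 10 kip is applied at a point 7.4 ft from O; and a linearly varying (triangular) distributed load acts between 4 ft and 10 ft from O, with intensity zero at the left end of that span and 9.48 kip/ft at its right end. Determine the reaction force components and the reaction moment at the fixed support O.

O_x = 0, O_y = 63.44 kip, M_O = 9.720 kip·ft

Resultant of the triangular load: ½ × 9.48 × 6 = 28.44 kip, acting at 8 ft from O (one-third of the span from the peak).
ΣF_x = 0: O_x = 0.
ΣF_y = 0: O_y − 25 − 10 − ½·9.48·6 = 0 → O_y = 63.44 kip.
ΣM about O: M_O − 25·2 + 341.8 − 10·7.4 − (½·9.48·6)·8 = 0 → M_O = 9.720 kip·ft.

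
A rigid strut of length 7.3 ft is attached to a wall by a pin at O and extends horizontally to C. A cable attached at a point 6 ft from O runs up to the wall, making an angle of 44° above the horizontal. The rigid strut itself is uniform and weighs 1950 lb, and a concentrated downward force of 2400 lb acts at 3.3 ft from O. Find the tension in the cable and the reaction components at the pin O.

ΣM about O: T·sin44°·6 − 1950·3.65 − 2400·3.3 = 0 → T = 15037.5/(6·0.694658) = 3607.89 ≈ 3608 lb.
ΣF_x = 0: O_x − T·cos44° = 0 → O_x = 3607.89 × 0.71934 = 2595 lb.
ΣF_y = 0: O_y + T·sin44° − 1950 − 2400 = 0 → O_y = 4350 − 3607.89 × 0.694658 = 1844 lb.

T = 3608 lb, O_x = 2595 lb, O_y = 1844 lb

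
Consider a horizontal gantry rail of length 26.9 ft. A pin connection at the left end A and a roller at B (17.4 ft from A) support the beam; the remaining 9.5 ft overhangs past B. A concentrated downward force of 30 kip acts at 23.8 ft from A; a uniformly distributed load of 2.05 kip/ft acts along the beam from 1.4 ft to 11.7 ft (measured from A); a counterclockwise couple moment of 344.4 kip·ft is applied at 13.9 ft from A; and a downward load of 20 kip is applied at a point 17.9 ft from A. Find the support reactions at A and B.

A_x = 0, A_y = 21.35 kip, B_y = 49.76 kip

Resultant of the distributed load: 2.05 × 10.3 = 21.115 kip at 6.55 ft from A.
Moments about A: B_y·17.4 − 30·23.8 − (2.05·10.3)·6.55 + 344.4 − 20·17.9 = 0 → B_y = 865.90325/17.4 = 49.7646 ≈ 49.76 kip.
ΣF_y = 0: A_y + 49.7646 − 30 − 2.05·10.3 − 20 = 0 → A_y = 21.35 kip.
ΣF_x = 0: no horizontal applied forces, so A_x = 0.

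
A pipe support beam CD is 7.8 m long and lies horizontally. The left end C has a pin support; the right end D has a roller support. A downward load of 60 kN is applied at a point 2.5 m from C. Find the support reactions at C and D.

Taking moments about C: D_y·7.8 − 60·2.5 = 0 → D_y = 150/7.8 = 19.2308 ≈ 19.23 kN.
ΣF_y = 0: C_y + 19.2308 − 60 = 0 → C_y = 40.77 kN.
ΣF_x = 0: no horizontal applied forces, so C_x = 0.

C_x = 0, C_y = 40.77 kN, D_y = 19.23 kN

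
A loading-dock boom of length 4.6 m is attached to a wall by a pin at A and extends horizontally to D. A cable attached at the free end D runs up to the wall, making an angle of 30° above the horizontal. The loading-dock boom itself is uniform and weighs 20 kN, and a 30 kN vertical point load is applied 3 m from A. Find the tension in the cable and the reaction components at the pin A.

ΣM about A: T·sin30°·4.6 − 20·2.3 − 30·3 = 0 → T = 136/(4.6·0.5) = 59.1304 ≈ 59.13 kN.
ΣF_x = 0: A_x − T·cos30° = 0 → A_x = 59.1304 × 0.866025 = 51.21 kN.
ΣF_y = 0: A_y + T·sin30° − 20 − 30 = 0 → A_y = 50 − 59.1304 × 0.5 = 20.43 kN.

T = 59.13 kN, A_x = 51.21 kN, A_y = 20.43 kN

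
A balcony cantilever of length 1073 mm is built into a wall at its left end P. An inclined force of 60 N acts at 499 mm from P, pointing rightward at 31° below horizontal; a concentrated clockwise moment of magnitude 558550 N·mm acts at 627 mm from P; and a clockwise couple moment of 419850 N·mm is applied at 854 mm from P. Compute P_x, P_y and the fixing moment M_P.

ΣF_x = 0: P_x + 60·cos31° = 0 → P_x = -51.43 N.
ΣF_y = 0: P_y − 60·sin31° = 0 → P_y = 30.90 N.
ΣM about P: M_P − 60·sin31°·499 − 558550 − 419850 = 0 → M_P = 993800 N·mm.

P_x = -51.43 N, P_y = 30.90 N, M_P = 993800 N·mm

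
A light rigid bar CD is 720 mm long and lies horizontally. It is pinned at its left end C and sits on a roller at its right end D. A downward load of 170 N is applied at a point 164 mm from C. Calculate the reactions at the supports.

Taking moments about C: D_y·720 − 170·164 = 0 → D_y = 27880/720 = 38.7222 ≈ 38.72 N.
ΣF_y = 0: C_y + 38.7222 − 170 = 0 → C_y = 131.3 N.
ΣF_x = 0: no horizontal applied forces, so C_x = 0.

C_x = 0, C_y = 131.3 N, D_y = 38.72 N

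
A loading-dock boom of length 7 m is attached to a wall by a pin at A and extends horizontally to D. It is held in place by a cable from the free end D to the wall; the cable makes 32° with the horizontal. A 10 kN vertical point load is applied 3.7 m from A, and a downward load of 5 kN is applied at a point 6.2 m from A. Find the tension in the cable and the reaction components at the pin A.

T = 18.33 kN, A_x = 15.55 kN, A_y = 5.286 kN

ΣM about A: T·sin32°·7 − 10·3.7 − 5·6.2 = 0 → T = 68/(7·0.529919) = 18.3316 ≈ 18.33 kN.
ΣF_x = 0: A_x − T·cos32° = 0 → A_x = 18.3316 × 0.848048 = 15.55 kN.
ΣF_y = 0: A_y + T·sin32° − 10 − 5 = 0 → A_y = 15 − 18.3316 × 0.529919 = 5.286 kN.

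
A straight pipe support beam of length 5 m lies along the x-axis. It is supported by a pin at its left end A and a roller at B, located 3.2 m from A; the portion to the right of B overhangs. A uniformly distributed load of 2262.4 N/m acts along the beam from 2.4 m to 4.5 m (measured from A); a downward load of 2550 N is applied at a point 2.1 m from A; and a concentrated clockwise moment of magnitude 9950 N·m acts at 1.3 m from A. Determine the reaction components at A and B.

A_x = 0, A_y = -2604 N, B_y = 9905 N

Resultant of the distributed load: 2262.4 × 2.1 = 4751.04 N at 3.45 m from A.
Moments about A: B_y·3.2 − (2262.4·2.1)·3.45 − 2550·2.1 − 9950 = 0 → B_y = 31696.088/3.2 = 9905.03 ≈ 9905 N.
ΣF_y = 0: A_y + 9905.03 − 2262.4·2.1 − 2550 = 0 → A_y = -2604 N.
ΣF_x = 0: no horizontal applied forces, so A_x = 0.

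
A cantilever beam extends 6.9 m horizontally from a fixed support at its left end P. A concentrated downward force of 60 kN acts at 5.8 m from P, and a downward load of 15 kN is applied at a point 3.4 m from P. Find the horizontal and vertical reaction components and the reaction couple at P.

ΣF_x = 0: P_x = 0.
ΣF_y = 0: P_y − 60 − 15 = 0 → P_y = 75.00 kN.
ΣM about P: M_P − 60·5.8 − 15·3.4 = 0 → M_P = 399.0 kN·m.

P_x = 0, P_y = 75.00 kN, M_P = 399.0 kN·m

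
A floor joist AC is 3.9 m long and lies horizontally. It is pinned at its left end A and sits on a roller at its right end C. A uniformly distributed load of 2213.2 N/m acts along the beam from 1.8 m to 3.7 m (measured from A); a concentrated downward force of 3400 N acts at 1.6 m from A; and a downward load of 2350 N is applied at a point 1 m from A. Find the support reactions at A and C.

Resultant of the distributed load: 2213.2 × 1.9 = 4205.08 N at 2.75 m from A.
ΣM about A: C_y·3.9 − (2213.2·1.9)·2.75 − 3400·1.6 − 2350·1 = 0 → C_y = 19353.97/3.9 = 4962.56 ≈ 4963 N.
ΣF_y = 0: A_y + 4962.56 − 2213.2·1.9 − 3400 − 2350 = 0 → A_y = 4993 N.
ΣF_x = 0: no horizontal applied forces, so A_x = 0.

A_x = 0, A_y = 4993 N, C_y = 4963 N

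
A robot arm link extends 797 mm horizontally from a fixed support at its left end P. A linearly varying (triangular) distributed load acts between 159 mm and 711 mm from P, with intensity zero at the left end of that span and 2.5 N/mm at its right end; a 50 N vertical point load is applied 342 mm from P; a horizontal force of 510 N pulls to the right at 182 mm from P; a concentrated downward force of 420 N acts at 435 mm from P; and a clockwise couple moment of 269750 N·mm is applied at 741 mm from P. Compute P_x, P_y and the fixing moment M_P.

Resultant of the triangular load: ½ × 2.5 × 552 = 690 N, acting at 527 mm from P (one-third of the span from the peak).
ΣF_x = 0: P_x + 510 = 0 → P_x = -510.0 N.
ΣF_y = 0: P_y − ½·2.5·552 − 50 − 420 = 0 → P_y = 1160 N.
ΣM about P: M_P − (½·2.5·552)·527 − 50·342 − 420·435 − 269750 = 0 → M_P = 833200 N·mm.

P_x = -510.0 N, P_y = 1160 N, M_P = 833200 N·mm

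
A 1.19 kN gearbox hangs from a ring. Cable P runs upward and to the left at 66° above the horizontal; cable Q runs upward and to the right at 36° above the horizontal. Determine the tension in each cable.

T_P = 0.9842 kN, T_Q = 0.4948 kN

ΣF_x = 0: −T_P·cos66° + T_Q·cos36° = 0 → T_Q = 0.502754·T_P.
ΣF_y = 0: T_P·sin66° + T_Q·sin36° = 1.19.
Substitute: T_P·(0.913545 + 0.502754·0.587785) = 1.19 → T_P = 0.984239 ≈ 0.9842 kN.
Then T_Q = 0.502754 × 0.984239 = 0.4948 kN.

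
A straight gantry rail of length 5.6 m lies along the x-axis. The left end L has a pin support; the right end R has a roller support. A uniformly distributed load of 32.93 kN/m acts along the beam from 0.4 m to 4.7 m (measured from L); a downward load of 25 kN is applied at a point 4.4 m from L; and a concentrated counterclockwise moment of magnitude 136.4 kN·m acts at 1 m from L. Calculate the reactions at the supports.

L_x = 0, L_y = 106.8 kN, R_y = 59.76 kN

Resultant of the distributed load: 32.93 × 4.3 = 141.599 kN at 2.55 m from L.
Taking moments about L: R_y·5.6 − (32.93·4.3)·2.55 − 25·4.4 + 136.4 = 0 → R_y = 334.67745/5.6 = 59.7638 ≈ 59.76 kN.
ΣF_y = 0: L_y + 59.7638 − 32.93·4.3 − 25 = 0 → L_y = 106.8 kN.
ΣF_x = 0: no horizontal applied forces, so L_x = 0.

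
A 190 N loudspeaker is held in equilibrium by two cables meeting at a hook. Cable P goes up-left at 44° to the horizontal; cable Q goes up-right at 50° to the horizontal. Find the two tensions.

T_P = 122.4 N, T_Q = 137.0 N

ΣF_x = 0: −T_P·cos44° + T_Q·cos50° = 0 → T_Q = 1.11909·T_P.
ΣF_y = 0: T_P·sin44° + T_Q·sin50° = 190.
Substitute: T_P·(0.694658 + 1.11909·0.766044) = 190 → T_P = 122.428 ≈ 122.4 N.
Then T_Q = 1.11909 × 122.428 = 137.0 N.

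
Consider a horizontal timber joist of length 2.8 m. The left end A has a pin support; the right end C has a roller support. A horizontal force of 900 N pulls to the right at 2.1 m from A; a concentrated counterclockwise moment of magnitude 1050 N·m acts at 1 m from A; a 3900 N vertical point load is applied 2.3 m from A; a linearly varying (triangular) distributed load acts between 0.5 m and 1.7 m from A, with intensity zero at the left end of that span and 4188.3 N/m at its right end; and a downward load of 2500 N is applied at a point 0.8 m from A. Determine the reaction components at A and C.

A_x = -900.0 N, A_y = 4203 N, C_y = 4710 N

Resultant of the triangular load: ½ × 4188.3 × 1.2 = 2512.98 N, acting at 1.3 m from A (one-third of the span from the peak).
Taking moments about A: C_y·2.8 + 1050 − 3900·2.3 − (½·4188.3·1.2)·1.3 − 2500·0.8 = 0 → C_y = 13186.874/2.8 = 4709.6 ≈ 4710 N.
ΣF_y = 0: A_y + 4709.6 − 3900 − ½·4188.3·1.2 − 2500 = 0 → A_y = 4203 N.
ΣF_x = 0: A_x + 900 = 0 → A_x = -900.0 N.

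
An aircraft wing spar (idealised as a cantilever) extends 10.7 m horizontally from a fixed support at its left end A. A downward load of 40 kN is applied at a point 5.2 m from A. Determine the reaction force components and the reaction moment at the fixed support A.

ΣF_x = 0: A_x = 0.
ΣF_y = 0: A_y − 40 = 0 → A_y = 40.00 kN.
ΣM about A: M_A − 40·5.2 = 0 → M_A = 208.0 kN·m.

A_x = 0, A_y = 40.00 kN, M_A = 208.0 kN·m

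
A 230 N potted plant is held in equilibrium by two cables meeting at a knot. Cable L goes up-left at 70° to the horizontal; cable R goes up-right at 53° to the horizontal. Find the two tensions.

ΣF_x = 0: −T_L·cos70° + T_R·cos53° = 0 → T_R = 0.568314·T_L.
ΣF_y = 0: T_L·sin70° + T_R·sin53° = 230.
Substitute: T_L·(0.939693 + 0.568314·0.798636) = 230 → T_L = 165.044 ≈ 165.0 N.
Then T_R = 0.568314 × 165.044 = 93.80 N.

T_L = 165.0 N, T_R = 93.80 N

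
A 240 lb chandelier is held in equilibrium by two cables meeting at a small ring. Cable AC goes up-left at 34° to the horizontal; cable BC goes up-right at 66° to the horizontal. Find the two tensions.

T_AC = 99.12 lb, T_BC = 202.0 lb

ΣF_x = 0: −T_AC·cos34° + T_BC·cos66° = 0 → T_BC = 2.03827·T_AC.
ΣF_y = 0: T_AC·sin34° + T_BC·sin66° = 240.
Substitute: T_AC·(0.559193 + 2.03827·0.913545) = 240 → T_AC = 99.1226 ≈ 99.12 lb.
Then T_BC = 2.03827 × 99.1226 = 202.0 lb.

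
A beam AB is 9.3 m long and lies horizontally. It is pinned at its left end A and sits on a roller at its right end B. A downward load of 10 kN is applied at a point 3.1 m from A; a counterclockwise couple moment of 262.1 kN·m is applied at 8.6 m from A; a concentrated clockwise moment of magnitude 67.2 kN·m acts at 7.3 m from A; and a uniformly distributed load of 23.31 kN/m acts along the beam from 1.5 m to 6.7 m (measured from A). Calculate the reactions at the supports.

Resultant of the distributed load: 23.31 × 5.2 = 121.212 kN at 4.1 m from A.
Taking moments about A: B_y·9.3 − 10·3.1 + 262.1 − 67.2 − (23.31·5.2)·4.1 = 0 → B_y = 333.0692/9.3 = 35.8139 ≈ 35.81 kN.
ΣF_y = 0: A_y + 35.8139 − 10 − 23.31·5.2 = 0 → A_y = 95.40 kN.
ΣF_x = 0: no horizontal applied forces, so A_x = 0.

A_x = 0, A_y = 95.40 kN, B_y = 35.81 kN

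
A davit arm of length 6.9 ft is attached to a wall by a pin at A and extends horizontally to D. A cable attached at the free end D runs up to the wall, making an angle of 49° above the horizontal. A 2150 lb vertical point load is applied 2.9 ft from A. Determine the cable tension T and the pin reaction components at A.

ΣM about A: T·sin49°·6.9 − 2150·2.9 = 0 → T = 6235/(6.9·0.75471) = 1197.31 ≈ 1197 lb.
ΣF_x = 0: A_x − T·cos49° = 0 → A_x = 1197.31 × 0.656059 = 785.5 lb.
ΣF_y = 0: A_y + T·sin49° − 2150 = 0 → A_y = 2150 − 1197.31 × 0.75471 = 1246 lb.

T = 1197 lb, A_x = 785.5 lb, A_y = 1246 lb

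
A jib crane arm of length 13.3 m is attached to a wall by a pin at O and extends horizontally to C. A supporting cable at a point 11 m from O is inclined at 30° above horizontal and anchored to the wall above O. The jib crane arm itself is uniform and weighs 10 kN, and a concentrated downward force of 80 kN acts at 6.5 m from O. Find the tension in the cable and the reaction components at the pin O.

T = 106.6 kN, O_x = 92.35 kN, O_y = 36.68 kN

ΣM about O: T·sin30°·11 − 10·6.65 − 80·6.5 = 0 → T = 586.5/(11·0.5) = 106.636 ≈ 106.6 kN.
ΣF_x = 0: O_x − T·cos30° = 0 → O_x = 106.636 × 0.866025 = 92.35 kN.
ΣF_y = 0: O_y + T·sin30° − 10 − 80 = 0 → O_y = 90 − 106.636 × 0.5 = 36.68 kN.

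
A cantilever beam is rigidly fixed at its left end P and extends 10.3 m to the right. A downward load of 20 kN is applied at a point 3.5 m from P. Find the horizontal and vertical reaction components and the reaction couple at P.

ΣF_x = 0: P_x = 0.
ΣF_y = 0: P_y − 20 = 0 → P_y = 20.00 kN.
ΣM about P: M_P − 20·3.5 = 0 → M_P = 70.00 kN·m.

P_x = 0, P_y = 20.00 kN, M_P = 70.00 kN·m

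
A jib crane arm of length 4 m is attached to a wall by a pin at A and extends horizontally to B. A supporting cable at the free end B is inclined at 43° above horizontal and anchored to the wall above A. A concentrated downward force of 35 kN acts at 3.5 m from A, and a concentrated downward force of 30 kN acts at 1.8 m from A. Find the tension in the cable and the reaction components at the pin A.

ΣM about A: T·sin43°·4 − 35·3.5 − 30·1.8 = 0 → T = 176.5/(4·0.681998) = 64.6996 ≈ 64.70 kN.
ΣF_x = 0: A_x − T·cos43° = 0 → A_x = 64.6996 × 0.731354 = 47.32 kN.
ΣF_y = 0: A_y + T·sin43° − 35 − 30 = 0 → A_y = 65 − 64.6996 × 0.681998 = 20.88 kN.

T = 64.70 kN, A_x = 47.32 kN, A_y = 20.88 kN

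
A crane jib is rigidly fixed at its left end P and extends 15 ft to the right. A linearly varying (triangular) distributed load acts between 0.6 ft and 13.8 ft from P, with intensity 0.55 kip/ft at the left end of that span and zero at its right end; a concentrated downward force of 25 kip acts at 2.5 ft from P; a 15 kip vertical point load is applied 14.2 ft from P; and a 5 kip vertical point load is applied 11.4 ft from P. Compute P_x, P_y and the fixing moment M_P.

Resultant of the triangular load: ½ × 0.55 × 13.2 = 3.63 kip, acting at 5 ft from P (one-third of the span from the peak).
ΣF_x = 0: P_x = 0.
ΣF_y = 0: P_y − ½·0.55·13.2 − 25 − 15 − 5 = 0 → P_y = 48.63 kip.
ΣM about P: M_P − (½·0.55·13.2)·5 − 25·2.5 − 15·14.2 − 5·11.4 = 0 → M_P = 350.6 kip·ft.

P_x = 0, P_y = 48.63 kip, M_P = 350.6 kip·ft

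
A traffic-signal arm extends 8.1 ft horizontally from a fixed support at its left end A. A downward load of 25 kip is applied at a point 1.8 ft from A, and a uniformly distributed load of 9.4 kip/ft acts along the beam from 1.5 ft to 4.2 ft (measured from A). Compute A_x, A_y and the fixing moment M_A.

A_x = 0, A_y = 50.38 kip, M_A = 117.3 kip·ft

Resultant of the distributed load: 9.4 × 2.7 = 25.38 kip at 2.85 ft from A.
ΣF_x = 0: A_x = 0.
ΣF_y = 0: A_y − 25 − 9.4·2.7 = 0 → A_y = 50.38 kip.
ΣM about A: M_A − 25·1.8 − (9.4·2.7)·2.85 = 0 → M_A = 117.3 kip·ft.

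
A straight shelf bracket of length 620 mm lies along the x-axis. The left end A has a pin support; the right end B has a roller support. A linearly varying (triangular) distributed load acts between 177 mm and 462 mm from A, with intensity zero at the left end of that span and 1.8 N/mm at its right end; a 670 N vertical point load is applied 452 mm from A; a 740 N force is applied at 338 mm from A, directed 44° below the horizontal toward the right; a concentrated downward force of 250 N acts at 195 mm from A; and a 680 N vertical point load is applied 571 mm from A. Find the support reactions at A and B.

A_x = -532.3 N, A_y = 745.1 N, B_y = 1625 N

Resultant of the triangular load: ½ × 1.8 × 285 = 256.5 N, acting at 367 mm from A (one-third of the span from the peak).
Moments about A: B_y·620 − (½·1.8·285)·367 − 670·452 − 740·sin44°·338 − 250·195 − 680·571 = 0 → B_y = 1007750/620 = 1625.4 ≈ 1625 N.
ΣF_y = 0: A_y + 1625.4 − ½·1.8·285 − 670 − 740·sin44° − 250 − 680 = 0 → A_y = 745.1 N.
ΣF_x = 0: A_x + 740·cos44° = 0 → A_x = -532.3 N.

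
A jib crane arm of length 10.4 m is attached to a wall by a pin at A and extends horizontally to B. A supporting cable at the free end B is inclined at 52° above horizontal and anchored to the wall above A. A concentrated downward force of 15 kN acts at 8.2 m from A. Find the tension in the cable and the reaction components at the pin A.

T = 15.01 kN, A_x = 9.240 kN, A_y = 3.173 kN

ΣM about A: T·sin52°·10.4 − 15·8.2 = 0 → T = 123/(10.4·0.788011) = 15.0086 ≈ 15.01 kN.
ΣF_x = 0: A_x − T·cos52° = 0 → A_x = 15.0086 × 0.615661 = 9.240 kN.
ΣF_y = 0: A_y + T·sin52° − 15 = 0 → A_y = 15 − 15.0086 × 0.788011 = 3.173 kN.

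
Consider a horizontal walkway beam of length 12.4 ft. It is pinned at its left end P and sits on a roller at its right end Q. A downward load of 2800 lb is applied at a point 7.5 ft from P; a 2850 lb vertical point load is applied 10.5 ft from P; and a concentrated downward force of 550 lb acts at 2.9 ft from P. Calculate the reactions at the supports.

Moments about P: Q_y·12.4 − 2800·7.5 − 2850·10.5 − 550·2.9 = 0 → Q_y = 52520/12.4 = 4235.48 ≈ 4235 lb.
ΣF_y = 0: P_y + 4235.48 − 2800 − 2850 − 550 = 0 → P_y = 1965 lb.
ΣF_x = 0: no horizontal applied forces, so P_x = 0.

P_x = 0, P_y = 1965 lb, Q_y = 4235 lb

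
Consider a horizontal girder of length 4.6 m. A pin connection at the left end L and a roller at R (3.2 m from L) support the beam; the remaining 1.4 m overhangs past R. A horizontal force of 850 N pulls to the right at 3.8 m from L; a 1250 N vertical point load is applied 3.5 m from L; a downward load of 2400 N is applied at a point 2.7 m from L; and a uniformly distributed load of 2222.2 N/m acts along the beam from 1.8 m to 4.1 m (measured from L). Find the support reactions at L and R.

L_x = -850.0 N, L_y = 657.1 N, R_y = 8104 N

Resultant of the distributed load: 2222.2 × 2.3 = 5111.06 N at 2.95 m from L.
Taking moments about L: R_y·3.2 − 1250·3.5 − 2400·2.7 − (2222.2·2.3)·2.95 = 0 → R_y = 25932.627/3.2 = 8103.95 ≈ 8104 N.
ΣF_y = 0: L_y + 8103.95 − 1250 − 2400 − 2222.2·2.3 = 0 → L_y = 657.1 N.
ΣF_x = 0: L_x + 850 = 0 → L_x = -850.0 N.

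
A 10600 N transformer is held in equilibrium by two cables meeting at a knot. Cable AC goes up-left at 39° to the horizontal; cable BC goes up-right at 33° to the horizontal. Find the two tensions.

ΣF_x = 0: −T_AC·cos39° + T_BC·cos33° = 0 → T_BC = 0.92664·T_AC.
ΣF_y = 0: T_AC·sin39° + T_BC·sin33° = 10600.
Substitute: T_AC·(0.62932 + 0.92664·0.544639) = 10600 → T_AC = 9347.41 ≈ 9347 N.
Then T_BC = 0.92664 × 9347.41 = 8662 N.

T_AC = 9347 N, T_BC = 8662 N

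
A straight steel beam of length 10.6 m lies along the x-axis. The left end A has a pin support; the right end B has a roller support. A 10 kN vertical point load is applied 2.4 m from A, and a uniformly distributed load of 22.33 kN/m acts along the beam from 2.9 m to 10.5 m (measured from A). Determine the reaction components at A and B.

Resultant of the distributed load: 22.33 × 7.6 = 169.708 kN at 6.7 m from A.
Moments about A: B_y·10.6 − 10·2.4 − (22.33·7.6)·6.7 = 0 → B_y = 1161.0436/10.6 = 109.532 ≈ 109.5 kN.
ΣF_y = 0: A_y + 109.532 − 10 − 22.33·7.6 = 0 → A_y = 70.18 kN.
ΣF_x = 0: no horizontal applied forces, so A_x = 0.

A_x = 0, A_y = 70.18 kN, B_y = 109.5 kN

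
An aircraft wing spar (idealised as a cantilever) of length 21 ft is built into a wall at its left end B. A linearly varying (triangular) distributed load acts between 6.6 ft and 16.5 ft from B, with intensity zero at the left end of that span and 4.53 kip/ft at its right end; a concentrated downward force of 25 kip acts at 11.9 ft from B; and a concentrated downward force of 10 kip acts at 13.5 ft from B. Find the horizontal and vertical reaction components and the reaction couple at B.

Resultant of the triangular load: ½ × 4.53 × 9.9 = 22.4235 kip, acting at 13.2 ft from B (one-third of the span from the peak).
ΣF_x = 0: B_x = 0.
ΣF_y = 0: B_y − ½·4.53·9.9 − 25 − 10 = 0 → B_y = 57.42 kip.
ΣM about B: M_B − (½·4.53·9.9)·13.2 − 25·11.9 − 10·13.5 = 0 → M_B = 728.5 kip·ft.

B_x = 0, B_y = 57.42 kip, M_B = 728.5 kip·ft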